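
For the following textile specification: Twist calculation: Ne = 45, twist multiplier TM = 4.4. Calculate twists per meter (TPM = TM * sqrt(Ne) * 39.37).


Formula: TPM = TM * sqrt(Ne) * 39.37
Step 1: sqrt(Ne) = sqrt(45) = 6.7082
Step 2: TM * sqrt(Ne) = 4.4 * 6.7082 = 29.5161
Step 3: TPM = 29.5161 * 39.37 = 1162 twists/m

1162 twists/m


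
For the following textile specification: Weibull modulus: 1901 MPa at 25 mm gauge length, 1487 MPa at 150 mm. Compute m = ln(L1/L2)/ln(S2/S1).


Formula: m = ln(L1/L2) / ln(S2/S1)
Step 1: ln(L1/L2) = ln(25/150) = -1.79176
Step 2: S2/S1 = 1487/1901 = 0.78222
Step 3: ln(S2/S1) = ln(0.78222) = -0.24562
Step 4: m = -1.79176 / -0.24562 = 7.29

7.29 (Weibull m)


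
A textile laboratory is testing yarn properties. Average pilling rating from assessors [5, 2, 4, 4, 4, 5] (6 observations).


Formula: Mean = sum / count
Sum = 5 + 2 + 4 + 4 + 4 + 5 = 24
Mean = 24 / 6 = 4.0

4.0


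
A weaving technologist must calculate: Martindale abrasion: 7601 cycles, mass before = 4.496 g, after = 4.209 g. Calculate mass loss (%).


Formula: Mass loss% = ((m_before - m_after) / m_before) * 100
Step 1: Mass loss = 4.496 - 4.209 = 0.287 g
Step 2: Ratio = 0.287 / 4.496 = 0.0638345
Step 3: Mass loss% = 0.0638345 * 100 = 6.38345% ≈ 6.38%

6.38%


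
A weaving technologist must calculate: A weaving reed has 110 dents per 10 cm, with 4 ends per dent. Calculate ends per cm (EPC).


Formula: EPC = (dents per 10 cm * ends per dent) / 10
Step 1: Total ends per 10 cm = 110 * 4 = 440
Step 2: EPC = 440 / 10 = 44.0 ends/cm

44.0 ends/cm


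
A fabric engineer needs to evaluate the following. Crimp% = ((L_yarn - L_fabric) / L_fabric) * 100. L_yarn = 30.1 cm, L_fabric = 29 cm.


Formula: Crimp% = ((L_yarn - L_fabric) / L_fabric) * 100
Step 1: Extension = 30.1 - 29 = 1.1 cm
Step 2: Crimp% = (1.1 / 29) * 100
Step 3: Crimp% = 0.037931 * 100 = 3.7931% ≈ 3.8%

3.8%


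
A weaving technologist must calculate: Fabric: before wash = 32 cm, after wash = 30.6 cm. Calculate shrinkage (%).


Formula: Shrinkage% = ((L_before - L_after) / L_before) * 100
Step 1: Shrinkage = 32 - 30.6 = 1.4 cm
Step 2: Shrinkage% = (1.4 / 32) * 100
Step 3: Shrinkage% = 0.04375 * 100 = 4.375% ≈ 4.4%

4.4%


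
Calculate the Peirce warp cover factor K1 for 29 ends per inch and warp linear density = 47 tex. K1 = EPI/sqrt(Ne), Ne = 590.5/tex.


Formula: K1 = EPI / sqrt(Ne), with Ne = 590.5 / tex_warp
Step 1: Ne = 590.5 / 47 = 12.564
Step 2: sqrt(Ne) = sqrt(12.564) = 3.5446
Step 3: K1 = 29 / 3.5446 = 8.2

8.2


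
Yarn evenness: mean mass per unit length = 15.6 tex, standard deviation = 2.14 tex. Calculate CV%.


Formula: CV% = (standard deviation / mean) * 100
Step 1: Ratio = 2.14 / 15.6 = 0.137179
Step 2: CV% = 0.137179 * 100 = 13.7179% ≈ 13.7%

13.7%


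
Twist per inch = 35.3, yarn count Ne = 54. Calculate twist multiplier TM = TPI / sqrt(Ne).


Formula: TM = TPI / sqrt(Ne)
Step 1: sqrt(Ne) = sqrt(54) = 7.3485
Step 2: TM = 35.3 / 7.3485 = 4.80

4.80 TM


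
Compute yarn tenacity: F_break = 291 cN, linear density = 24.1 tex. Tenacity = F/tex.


Formula: Tenacity = Breaking force / Linear density
Tenacity = 291 cN / 24.1 tex
Tenacity = 12.07 cN/tex

12.07 cN/tex


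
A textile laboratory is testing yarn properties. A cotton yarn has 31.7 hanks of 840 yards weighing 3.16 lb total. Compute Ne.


Formula: Ne = hanks / mass_lb
Substituting: Ne = 31.7 / 3.16
Ne = 10.0

10.0 Ne


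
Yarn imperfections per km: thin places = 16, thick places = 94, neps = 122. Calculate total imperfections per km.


Formula: Total = thin places + thick places + neps
Total = 16 + 94 + 122
Total = 232 imperfections/km

232 imperfections/km


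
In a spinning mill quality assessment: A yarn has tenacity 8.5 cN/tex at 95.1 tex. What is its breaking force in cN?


Formula: Breaking force = Tenacity * Linear density
F = 8.5 cN/tex * 95.1 tex
F = 808.35 cN

808.35 cN


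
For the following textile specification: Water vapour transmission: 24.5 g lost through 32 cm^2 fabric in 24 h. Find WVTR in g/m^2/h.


Formula: WVTR = mass_loss / (area * time)
Step 1: Convert area: 32 cm^2 = 0.0032 m^2
Step 2: WVTR = 24.5 g / (0.0032 m^2 * 24 h)
Step 3: WVTR = 24.5 / 0.0768 = 319.0 g/m^2/h

319.0 g/m^2/h


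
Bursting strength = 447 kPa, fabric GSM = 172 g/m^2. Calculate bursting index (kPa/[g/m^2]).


Formula: Bursting Index = Bursting Strength / Fabric GSM
BI = 447 kPa / 172 g/m^2
BI = 2.599 kPa/(g/m^2)

2.599 kPa/(g/m^2)


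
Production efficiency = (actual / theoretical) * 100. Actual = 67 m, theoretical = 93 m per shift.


Formula: Efficiency% = (Actual output / Theoretical output) * 100
Efficiency% = (67 / 93) * 100
Efficiency% = 0.72043 * 100 = 72.043% ≈ 72.0%

72.0%


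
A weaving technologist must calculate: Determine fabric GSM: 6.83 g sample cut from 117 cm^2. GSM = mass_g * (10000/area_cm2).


Formula: GSM = mass_g / area_m2
Step 1: Convert area: 117 cm^2 = 117 / 10000 = 0.0117 m^2
Step 2: GSM = 6.83 g / 0.0117 m^2 = 583.8 g/m^2

583.8 g/m^2


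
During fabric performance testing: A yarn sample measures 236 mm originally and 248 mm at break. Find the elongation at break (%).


Formula: Elongation (%) = ((L_break - L0) / L0) * 100
Step 1: Extension = 248 - 236 = 12 mm
Step 2: Elongation = (12 / 236) * 100
Step 3: Elongation = 0.050847 * 100 = 5.0847% ≈ 5.1%

5.1%


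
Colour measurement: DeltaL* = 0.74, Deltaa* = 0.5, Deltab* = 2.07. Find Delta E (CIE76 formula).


Formula: Delta E = sqrt(dL*^2 + da*^2 + db*^2)
Step 1: dL*^2 = 0.74^2 = 0.5476
Step 2: da*^2 = 0.5^2 = 0.25
Step 3: db*^2 = 2.07^2 = 4.2849
Step 4: Sum = 0.5476 + 0.25 + 4.2849 = 5.0825
Step 5: Delta E = sqrt(5.0825) = 2.25

2.25 Delta E


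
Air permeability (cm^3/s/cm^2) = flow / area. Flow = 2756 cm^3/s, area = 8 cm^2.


Formula: Air Permeability = Airflow / Test Area
AP = 2756 cm^3/s / 8 cm^2
AP = 344.5 cm^3/s/cm^2

344.5 cm^3/s/cm^2


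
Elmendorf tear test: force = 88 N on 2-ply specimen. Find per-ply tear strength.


Formula: Per-ply strength = Total force / Number of plies
Per-ply = 88 N / 2
Per-ply = 44 N

44 N


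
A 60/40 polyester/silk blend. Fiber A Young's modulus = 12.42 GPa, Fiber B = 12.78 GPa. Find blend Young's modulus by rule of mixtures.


Formula: Blend property = (fraction_A * property_A) + (fraction_B * property_B)
Step 1: Contribution A = 60/100 * 12.42 GPa = 7.452 GPa
Step 2: Contribution B = 40/100 * 12.78 GPa = 5.112 GPa
Step 3: Blend Young's modulus = 7.452 + 5.112 = 12.564 GPa

12.564 GPa


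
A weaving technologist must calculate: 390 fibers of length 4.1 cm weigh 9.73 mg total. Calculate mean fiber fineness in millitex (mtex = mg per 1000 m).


Formula: fineness (mtex) = mass (mg) / total length (km) = (mass_mg / total_length_m) * 1000
Step 1: Convert fiber length: 4.1 cm = 0.041 m
Step 2: Total fiber length = 390 * 0.041 = 15.99 m
Step 3: Linear density = 9.73 mg / 15.99 m = 0.6085 mg/m
Step 4: fineness = 0.6085 * 1000 = 608.5 mtex

608.5 mtex


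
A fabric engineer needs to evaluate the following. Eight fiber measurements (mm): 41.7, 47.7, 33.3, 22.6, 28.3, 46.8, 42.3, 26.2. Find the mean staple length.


Formula: Mean = sum of lengths / count
Sum = 41.7 + 47.7 + 33.3 + 22.6 + 28.3 + 46.8 + 42.3 + 26.2
Sum = 288.9 mm
Mean = 288.9 / 8 = 36.11 mm

36.11 mm


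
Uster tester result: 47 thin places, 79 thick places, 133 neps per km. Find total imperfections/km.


Formula: Total = thin places + thick places + neps
Total = 47 + 79 + 133
Total = 259 imperfections/km

259 imperfections/km


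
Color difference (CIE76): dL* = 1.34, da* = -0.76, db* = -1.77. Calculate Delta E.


Formula: Delta E = sqrt(dL*^2 + da*^2 + db*^2)
Step 1: dL*^2 = 1.34^2 = 1.7956
Step 2: da*^2 = (-0.76)^2 = 0.5776
Step 3: db*^2 = (-1.77)^2 = 3.1329
Step 4: Sum = 1.7956 + 0.5776 + 3.1329 = 5.5061
Step 5: Delta E = sqrt(5.5061) = 2.35

2.35 Delta E


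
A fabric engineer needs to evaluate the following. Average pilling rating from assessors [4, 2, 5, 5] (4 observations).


Formula: Mean = sum / count
Sum = 4 + 2 + 5 + 5 = 16
Mean = 16 / 4 = 4.0

4.0


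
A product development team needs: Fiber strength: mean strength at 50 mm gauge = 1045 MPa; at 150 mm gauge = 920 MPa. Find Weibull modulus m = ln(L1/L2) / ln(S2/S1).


Formula: m = ln(L1/L2) / ln(S2/S1)
Step 1: ln(L1/L2) = ln(50/150) = -1.09861
Step 2: S2/S1 = 920/1045 = 0.88038
Step 3: ln(S2/S1) = ln(0.88038) = -0.12740
Step 4: m = -1.09861 / -0.12740 = 8.62

8.62 (Weibull m)


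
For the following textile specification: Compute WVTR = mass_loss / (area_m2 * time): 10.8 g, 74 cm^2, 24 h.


Formula: WVTR = mass_loss / (area * time)
Step 1: Convert area: 74 cm^2 = 0.0074 m^2
Step 2: WVTR = 10.8 g / (0.0074 m^2 * 24 h)
Step 3: WVTR = 10.8 / 0.1776 = 60.8 g/m^2/h

60.8 g/m^2/h


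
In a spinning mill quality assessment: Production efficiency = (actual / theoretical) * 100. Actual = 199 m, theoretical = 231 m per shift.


Formula: Efficiency% = (Actual output / Theoretical output) * 100
Efficiency% = (199 / 231) * 100
Efficiency% = 0.861472 * 100 = 86.1472% ≈ 86.1%

86.1%


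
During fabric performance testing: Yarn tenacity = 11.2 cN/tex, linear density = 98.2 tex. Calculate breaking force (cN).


Formula: Breaking force = Tenacity * Linear density
F = 11.2 cN/tex * 98.2 tex
F = 1099.84 cN

1099.84 cN


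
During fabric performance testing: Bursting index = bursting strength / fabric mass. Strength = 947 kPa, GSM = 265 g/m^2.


Formula: Bursting Index = Bursting Strength / Fabric GSM
BI = 947 kPa / 265 g/m^2
BI = 3.574 kPa/(g/m^2)

3.574 kPa/(g/m^2)


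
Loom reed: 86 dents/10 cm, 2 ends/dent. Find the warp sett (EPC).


Formula: EPC = (dents per 10 cm * ends per dent) / 10
Step 1: Total ends per 10 cm = 86 * 2 = 172
Step 2: EPC = 172 / 10 = 17.2 ends/cm

17.2 ends/cm


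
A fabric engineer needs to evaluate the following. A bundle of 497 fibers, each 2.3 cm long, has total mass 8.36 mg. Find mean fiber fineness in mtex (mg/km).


Formula: fineness (mtex) = mass (mg) / total length (km) = (mass_mg / total_length_m) * 1000
Step 1: Convert fiber length: 2.3 cm = 0.023 m
Step 2: Total fiber length = 497 * 0.023 = 11.431 m
Step 3: Linear density = 8.36 mg / 11.431 m = 0.7313 mg/m
Step 4: fineness = 0.7313 * 1000 = 731.3 mtex

731.3 mtex


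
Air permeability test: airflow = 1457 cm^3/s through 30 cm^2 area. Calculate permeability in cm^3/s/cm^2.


Formula: Air Permeability = Airflow / Test Area
AP = 1457 cm^3/s / 30 cm^2
AP = 48.6 cm^3/s/cm^2

48.6 cm^3/s/cm^2


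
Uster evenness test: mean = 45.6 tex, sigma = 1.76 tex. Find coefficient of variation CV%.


Formula: CV% = (standard deviation / mean) * 100
Step 1: Ratio = 1.76 / 45.6 = 0.038596
Step 2: CV% = 0.038596 * 100 = 3.8596% ≈ 3.9%

3.9%


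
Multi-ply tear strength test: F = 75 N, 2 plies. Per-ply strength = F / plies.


Formula: Per-ply strength = Total force / Number of plies
Per-ply = 75 N / 2
Per-ply = 37.5 N

37.5 N


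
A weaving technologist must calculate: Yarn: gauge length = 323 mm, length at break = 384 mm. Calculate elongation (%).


Formula: Elongation (%) = ((L_break - L0) / L0) * 100
Step 1: Extension = 384 - 323 = 61 mm
Step 2: Elongation = (61 / 323) * 100
Step 3: Elongation = 0.188854 * 100 = 18.8854% ≈ 18.9%

18.9%


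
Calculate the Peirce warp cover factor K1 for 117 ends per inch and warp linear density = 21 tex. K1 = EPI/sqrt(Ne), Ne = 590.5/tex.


Formula: K1 = EPI / sqrt(Ne), with Ne = 590.5 / tex_warp
Step 1: Ne = 590.5 / 21 = 28.119
Step 2: sqrt(Ne) = sqrt(28.119) = 5.3027
Step 3: K1 = 117 / 5.3027 = 22.1

22.1


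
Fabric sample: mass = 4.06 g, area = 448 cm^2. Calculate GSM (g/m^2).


Formula: GSM = mass_g / area_m2
Step 1: Convert area: 448 cm^2 = 448 / 10000 = 0.0448 m^2
Step 2: GSM = 4.06 g / 0.0448 m^2 = 90.6 g/m^2

90.6 g/m^2


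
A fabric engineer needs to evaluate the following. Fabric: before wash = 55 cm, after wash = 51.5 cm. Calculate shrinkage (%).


Formula: Shrinkage% = ((L_before - L_after) / L_before) * 100
Step 1: Shrinkage = 55 - 51.5 = 3.5 cm
Step 2: Shrinkage% = (3.5 / 55) * 100
Step 3: Shrinkage% = 0.063636 * 100 = 6.3636% ≈ 6.4%

6.4%


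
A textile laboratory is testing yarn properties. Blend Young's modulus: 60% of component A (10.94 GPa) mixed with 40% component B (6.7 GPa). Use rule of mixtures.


Formula: Blend property = (fraction_A * property_A) + (fraction_B * property_B)
Step 1: Contribution A = 60/100 * 10.94 GPa = 6.564 GPa
Step 2: Contribution B = 40/100 * 6.7 GPa = 2.68 GPa
Step 3: Blend Young's modulus = 6.564 + 2.68 = 9.244 GPa

9.244 GPa


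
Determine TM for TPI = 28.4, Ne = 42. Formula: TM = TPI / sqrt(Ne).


Formula: TM = TPI / sqrt(Ne)
Step 1: sqrt(Ne) = sqrt(42) = 6.4807
Step 2: TM = 28.4 / 6.4807 = 4.38

4.38 TM


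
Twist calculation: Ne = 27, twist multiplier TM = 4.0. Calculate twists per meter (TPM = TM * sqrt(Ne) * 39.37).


Formula: TPM = TM * sqrt(Ne) * 39.37
Step 1: sqrt(Ne) = sqrt(27) = 5.1962
Step 2: TM * sqrt(Ne) = 4.0 * 5.1962 = 20.7848
Step 3: TPM = 20.7848 * 39.37 = 818 twists/m

818 twists/m


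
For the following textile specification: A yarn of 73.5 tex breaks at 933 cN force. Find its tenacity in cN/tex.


Formula: Tenacity = Breaking force / Linear density
Tenacity = 933 cN / 73.5 tex
Tenacity = 12.69 cN/tex

12.69 cN/tex


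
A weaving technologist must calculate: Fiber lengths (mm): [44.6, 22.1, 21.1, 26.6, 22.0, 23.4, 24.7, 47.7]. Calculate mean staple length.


Formula: Mean = sum of lengths / count
Sum = 44.6 + 22.1 + 21.1 + 26.6 + 22.0 + 23.4 + 24.7 + 47.7
Sum = 232.2 mm
Mean = 232.2 / 8 = 29.03 mm

29.03 mm


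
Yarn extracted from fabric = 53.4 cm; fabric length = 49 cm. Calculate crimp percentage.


Formula: Crimp% = ((L_yarn - L_fabric) / L_fabric) * 100
Step 1: Extension = 53.4 - 49 = 4.4 cm
Step 2: Crimp% = (4.4 / 49) * 100
Step 3: Crimp% = 0.089796 * 100 = 8.9796% ≈ 9.0%

9.0%


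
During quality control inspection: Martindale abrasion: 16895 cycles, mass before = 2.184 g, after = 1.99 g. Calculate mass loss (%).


Formula: Mass loss% = ((m_before - m_after) / m_before) * 100
Step 1: Mass loss = 2.184 - 1.99 = 0.194 g
Step 2: Ratio = 0.194 / 2.184 = 0.0888278
Step 3: Mass loss% = 0.0888278 * 100 = 8.88278% ≈ 8.88%

8.88%


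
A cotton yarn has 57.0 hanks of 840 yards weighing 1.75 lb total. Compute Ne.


Formula: Ne = hanks / mass_lb
Substituting: Ne = 57.0 / 1.75
Ne = 32.6

32.6 Ne


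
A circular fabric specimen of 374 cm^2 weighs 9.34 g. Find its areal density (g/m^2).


Formula: GSM = mass_g / area_m2
Step 1: Convert area: 374 cm^2 = 374 / 10000 = 0.0374 m^2
Step 2: GSM = 9.34 g / 0.0374 m^2 = 249.7 g/m^2

249.7 g/m^2


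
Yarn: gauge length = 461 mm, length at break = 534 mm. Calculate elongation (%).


Formula: Elongation (%) = ((L_break - L0) / L0) * 100
Step 1: Extension = 534 - 461 = 73 mm
Step 2: Elongation = (73 / 461) * 100
Step 3: Elongation = 0.158351 * 100 = 15.8351% ≈ 15.8%

15.8%


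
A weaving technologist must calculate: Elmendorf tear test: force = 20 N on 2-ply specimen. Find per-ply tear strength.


Formula: Per-ply strength = Total force / Number of plies
Per-ply = 20 N / 2
Per-ply = 10 N

10 N


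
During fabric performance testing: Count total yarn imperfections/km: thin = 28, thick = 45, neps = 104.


Formula: Total = thin places + thick places + neps
Total = 28 + 45 + 104
Total = 177 imperfections/km

177 imperfections/km


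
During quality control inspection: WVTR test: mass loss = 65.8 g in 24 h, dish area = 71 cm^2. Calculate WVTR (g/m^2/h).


Formula: WVTR = mass_loss / (area * time)
Step 1: Convert area: 71 cm^2 = 0.0071 m^2
Step 2: WVTR = 65.8 g / (0.0071 m^2 * 24 h)
Step 3: WVTR = 65.8 / 0.1704 = 386.2 g/m^2/h

386.2 g/m^2/h


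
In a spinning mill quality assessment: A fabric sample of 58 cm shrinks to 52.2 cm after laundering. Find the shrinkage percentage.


Formula: Shrinkage% = ((L_before - L_after) / L_before) * 100
Step 1: Shrinkage = 58 - 52.2 = 5.8 cm
Step 2: Shrinkage% = (5.8 / 58) * 100
Step 3: Shrinkage% = 0.1 * 100 = 10.0%

10.0%


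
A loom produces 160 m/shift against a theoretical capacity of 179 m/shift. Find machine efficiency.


Formula: Efficiency% = (Actual output / Theoretical output) * 100
Efficiency% = (160 / 179) * 100
Efficiency% = 0.893855 * 100 = 89.3855% ≈ 89.4%

89.4%


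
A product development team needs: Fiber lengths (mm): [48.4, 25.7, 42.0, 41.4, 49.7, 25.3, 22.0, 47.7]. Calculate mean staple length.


Formula: Mean = sum of lengths / count
Sum = 48.4 + 25.7 + 42.0 + 41.4 + 49.7 + 25.3 + 22.0 + 47.7
Sum = 302.2 mm
Mean = 302.2 / 8 = 37.78 mm

37.78 mm


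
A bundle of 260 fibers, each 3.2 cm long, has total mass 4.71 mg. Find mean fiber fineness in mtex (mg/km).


Formula: fineness (mtex) = mass (mg) / total length (km) = (mass_mg / total_length_m) * 1000
Step 1: Convert fiber length: 3.2 cm = 0.032 m
Step 2: Total fiber length = 260 * 0.032 = 8.32 m
Step 3: Linear density = 4.71 mg / 8.32 m = 0.5661 mg/m
Step 4: fineness = 0.5661 * 1000 = 566.1 mtex

566.1 mtex


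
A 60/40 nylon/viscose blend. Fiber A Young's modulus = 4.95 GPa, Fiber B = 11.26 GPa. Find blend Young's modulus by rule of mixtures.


Formula: Blend property = (fraction_A * property_A) + (fraction_B * property_B)
Step 1: Contribution A = 60/100 * 4.95 GPa = 2.97 GPa
Step 2: Contribution B = 40/100 * 11.26 GPa = 4.504 GPa
Step 3: Blend Young's modulus = 2.97 + 4.504 = 7.474 GPa

7.474 GPa


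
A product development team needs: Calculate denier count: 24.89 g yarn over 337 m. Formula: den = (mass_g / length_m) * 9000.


Formula: den = (mass_g / length_m) * 9000
Substituting: den = (24.89 / 337) * 9000
Intermediate: 24.89 / 337 = 0.07385757 g/m
den = 0.07385757 * 9000 = 664.7 denier

664.7 denier


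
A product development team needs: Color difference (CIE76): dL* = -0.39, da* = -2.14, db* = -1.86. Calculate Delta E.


Formula: Delta E = sqrt(dL*^2 + da*^2 + db*^2)
Step 1: dL*^2 = (-0.39)^2 = 0.1521
Step 2: da*^2 = (-2.14)^2 = 4.5796
Step 3: db*^2 = (-1.86)^2 = 3.4596
Step 4: Sum = 0.1521 + 4.5796 + 3.4596 = 8.1913
Step 5: Delta E = sqrt(8.1913) = 2.86

2.86 Delta E


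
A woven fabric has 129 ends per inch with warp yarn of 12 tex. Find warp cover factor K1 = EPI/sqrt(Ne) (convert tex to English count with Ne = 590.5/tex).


Formula: K1 = EPI / sqrt(Ne), with Ne = 590.5 / tex_warp
Step 1: Ne = 590.5 / 12 = 49.208
Step 2: sqrt(Ne) = sqrt(49.208) = 7.0148
Step 3: K1 = 129 / 7.0148 = 18.4

18.4


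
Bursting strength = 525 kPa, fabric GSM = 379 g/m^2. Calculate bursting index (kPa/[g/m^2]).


Formula: Bursting Index = Bursting Strength / Fabric GSM
BI = 525 kPa / 379 g/m^2
BI = 1.385 kPa/(g/m^2)

1.385 kPa/(g/m^2)


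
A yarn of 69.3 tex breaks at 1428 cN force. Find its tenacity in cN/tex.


Formula: Tenacity = Breaking force / Linear density
Tenacity = 1428 cN / 69.3 tex
Tenacity = 20.61 cN/tex

20.61 cN/tex


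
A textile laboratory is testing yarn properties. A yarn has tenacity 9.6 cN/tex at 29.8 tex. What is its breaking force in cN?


Formula: Breaking force = Tenacity * Linear density
F = 9.6 cN/tex * 29.8 tex
F = 286.08 cN

286.08 cN


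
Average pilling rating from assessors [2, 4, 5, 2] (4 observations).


Formula: Mean = sum / count
Sum = 2 + 4 + 5 + 2 = 13
Mean = 13 / 4 = 3.3

3.3


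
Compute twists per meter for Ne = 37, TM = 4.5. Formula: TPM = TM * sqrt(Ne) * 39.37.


Formula: TPM = TM * sqrt(Ne) * 39.37
Step 1: sqrt(Ne) = sqrt(37) = 6.0828
Step 2: TM * sqrt(Ne) = 4.5 * 6.0828 = 27.3726
Step 3: TPM = 27.3726 * 39.37 = 1078 twists/m

1078 twists/m


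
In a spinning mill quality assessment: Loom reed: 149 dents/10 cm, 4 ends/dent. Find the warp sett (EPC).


Formula: EPC = (dents per 10 cm * ends per dent) / 10
Step 1: Total ends per 10 cm = 149 * 4 = 596
Step 2: EPC = 596 / 10 = 59.6 ends/cm

59.6 ends/cm


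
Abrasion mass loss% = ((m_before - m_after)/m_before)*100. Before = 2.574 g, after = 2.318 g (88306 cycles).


Formula: Mass loss% = ((m_before - m_after) / m_before) * 100
Step 1: Mass loss = 2.574 - 2.318 = 0.256 g
Step 2: Ratio = 0.256 / 2.574 = 0.0994561
Step 3: Mass loss% = 0.0994561 * 100 = 9.94561% ≈ 9.95%

9.95%


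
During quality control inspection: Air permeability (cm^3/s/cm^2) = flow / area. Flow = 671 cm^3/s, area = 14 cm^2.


Formula: Air Permeability = Airflow / Test Area
AP = 671 cm^3/s / 14 cm^2
AP = 47.9 cm^3/s/cm^2

47.9 cm^3/s/cm^2


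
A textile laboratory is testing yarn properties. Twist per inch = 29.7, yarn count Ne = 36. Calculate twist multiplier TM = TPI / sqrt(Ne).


Formula: TM = TPI / sqrt(Ne)
Step 1: sqrt(Ne) = sqrt(36) = 6
Step 2: TM = 29.7 / 6 = 4.95

4.95 TM


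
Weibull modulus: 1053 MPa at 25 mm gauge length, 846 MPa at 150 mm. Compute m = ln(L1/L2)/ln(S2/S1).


Formula: m = ln(L1/L2) / ln(S2/S1)
Step 1: ln(L1/L2) = ln(25/150) = -1.79176
Step 2: S2/S1 = 846/1053 = 0.80342
Step 3: ln(S2/S1) = ln(0.80342) = -0.21888
Step 4: m = -1.79176 / -0.21888 = 8.19

8.19 (Weibull m)


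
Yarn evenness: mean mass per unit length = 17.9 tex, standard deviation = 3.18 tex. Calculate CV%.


Formula: CV% = (standard deviation / mean) * 100
Step 1: Ratio = 3.18 / 17.9 = 0.177654
Step 2: CV% = 0.177654 * 100 = 17.7654% ≈ 17.8%

17.8%


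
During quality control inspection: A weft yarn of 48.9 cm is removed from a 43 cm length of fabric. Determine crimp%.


Formula: Crimp% = ((L_yarn - L_fabric) / L_fabric) * 100
Step 1: Extension = 48.9 - 43 = 5.9 cm
Step 2: Crimp% = (5.9 / 43) * 100
Step 3: Crimp% = 0.137209 * 100 = 13.7209% ≈ 13.7%

13.7%


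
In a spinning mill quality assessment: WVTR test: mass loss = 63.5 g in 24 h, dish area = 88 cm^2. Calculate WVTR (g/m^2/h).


Formula: WVTR = mass_loss / (area * time)
Step 1: Convert area: 88 cm^2 = 0.0088 m^2
Step 2: WVTR = 63.5 g / (0.0088 m^2 * 24 h)
Step 3: WVTR = 63.5 / 0.2112 = 300.7 g/m^2/h

300.7 g/m^2/h


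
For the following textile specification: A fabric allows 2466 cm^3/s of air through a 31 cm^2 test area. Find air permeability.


Formula: Air Permeability = Airflow / Test Area
AP = 2466 cm^3/s / 31 cm^2
AP = 79.5 cm^3/s/cm^2

79.5 cm^3/s/cm^2


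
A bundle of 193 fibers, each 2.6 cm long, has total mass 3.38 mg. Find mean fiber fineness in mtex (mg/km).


Formula: fineness (mtex) = mass (mg) / total length (km) = (mass_mg / total_length_m) * 1000
Step 1: Convert fiber length: 2.6 cm = 0.026 m
Step 2: Total fiber length = 193 * 0.026 = 5.018 m
Step 3: Linear density = 3.38 mg / 5.018 m = 0.6736 mg/m
Step 4: fineness = 0.6736 * 1000 = 673.6 mtex

673.6 mtex


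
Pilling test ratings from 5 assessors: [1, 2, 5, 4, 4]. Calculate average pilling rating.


Formula: Mean = sum / count
Sum = 1 + 2 + 5 + 4 + 4 = 16
Mean = 16 / 5 = 3.2

3.2


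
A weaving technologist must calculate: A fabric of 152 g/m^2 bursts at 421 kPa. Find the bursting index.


Formula: Bursting Index = Bursting Strength / Fabric GSM
BI = 421 kPa / 152 g/m^2
BI = 2.770 kPa/(g/m^2)

2.770 kPa/(g/m^2)


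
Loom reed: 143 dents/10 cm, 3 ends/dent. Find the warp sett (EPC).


Formula: EPC = (dents per 10 cm * ends per dent) / 10
Step 1: Total ends per 10 cm = 143 * 3 = 429
Step 2: EPC = 429 / 10 = 42.9 ends/cm

42.9 ends/cm


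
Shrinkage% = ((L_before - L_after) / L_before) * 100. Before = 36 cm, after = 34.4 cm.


Formula: Shrinkage% = ((L_before - L_after) / L_before) * 100
Step 1: Shrinkage = 36 - 34.4 = 1.6 cm
Step 2: Shrinkage% = (1.6 / 36) * 100
Step 3: Shrinkage% = 0.044444 * 100 = 4.4444% ≈ 4.4%

4.4%


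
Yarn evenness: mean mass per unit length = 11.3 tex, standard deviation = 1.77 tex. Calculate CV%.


Formula: CV% = (standard deviation / mean) * 100
Step 1: Ratio = 1.77 / 11.3 = 0.156637
Step 2: CV% = 0.156637 * 100 = 15.6637% ≈ 15.7%

15.7%


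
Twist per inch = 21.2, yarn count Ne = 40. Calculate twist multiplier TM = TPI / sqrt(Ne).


Formula: TM = TPI / sqrt(Ne)
Step 1: sqrt(Ne) = sqrt(40) = 6.3246
Step 2: TM = 21.2 / 6.3246 = 3.35

3.35 TM


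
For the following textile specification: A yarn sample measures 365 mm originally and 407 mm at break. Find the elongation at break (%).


Formula: Elongation (%) = ((L_break - L0) / L0) * 100
Step 1: Extension = 407 - 365 = 42 mm
Step 2: Elongation = (42 / 365) * 100
Step 3: Elongation = 0.115068 * 100 = 11.5068% ≈ 11.5%

11.5%


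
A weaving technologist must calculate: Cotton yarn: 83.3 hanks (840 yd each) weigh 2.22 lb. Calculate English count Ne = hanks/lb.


Formula: Ne = hanks / mass_lb
Substituting: Ne = 83.3 / 2.22
Ne = 37.5

37.5 Ne


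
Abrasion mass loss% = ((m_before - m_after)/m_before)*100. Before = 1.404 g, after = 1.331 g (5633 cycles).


Formula: Mass loss% = ((m_before - m_after) / m_before) * 100
Step 1: Mass loss = 1.404 - 1.331 = 0.073 g
Step 2: Ratio = 0.073 / 1.404 = 0.0519943
Step 3: Mass loss% = 0.0519943 * 100 = 5.19943% ≈ 5.20%

5.20%


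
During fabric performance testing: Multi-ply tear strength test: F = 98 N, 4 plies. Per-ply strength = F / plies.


Formula: Per-ply strength = Total force / Number of plies
Per-ply = 98 N / 4
Per-ply = 24.5 N

24.5 N


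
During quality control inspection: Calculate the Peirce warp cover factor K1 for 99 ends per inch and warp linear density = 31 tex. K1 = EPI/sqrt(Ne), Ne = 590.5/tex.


Formula: K1 = EPI / sqrt(Ne), with Ne = 590.5 / tex_warp
Step 1: Ne = 590.5 / 31 = 19.048
Step 2: sqrt(Ne) = sqrt(19.048) = 4.3644
Step 3: K1 = 99 / 4.3644 = 22.7

22.7


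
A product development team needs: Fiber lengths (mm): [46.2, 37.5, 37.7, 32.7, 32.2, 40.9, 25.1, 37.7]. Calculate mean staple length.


Formula: Mean = sum of lengths / count
Sum = 46.2 + 37.5 + 37.7 + 32.7 + 32.2 + 40.9 + 25.1 + 37.7
Sum = 290.0 mm
Mean = 290.0 / 8 = 36.25 mm

36.25 mm


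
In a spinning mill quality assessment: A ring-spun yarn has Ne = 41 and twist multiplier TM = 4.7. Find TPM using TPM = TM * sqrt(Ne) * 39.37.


Formula: TPM = TM * sqrt(Ne) * 39.37
Step 1: sqrt(Ne) = sqrt(41) = 6.4031
Step 2: TM * sqrt(Ne) = 4.7 * 6.4031 = 30.0946
Step 3: TPM = 30.0946 * 39.37 = 1185 twists/m

1185 twists/m


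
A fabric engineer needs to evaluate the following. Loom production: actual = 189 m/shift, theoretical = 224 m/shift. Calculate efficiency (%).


Formula: Efficiency% = (Actual output / Theoretical output) * 100
Efficiency% = (189 / 224) * 100
Efficiency% = 0.84375 * 100 = 84.375% ≈ 84.4%

84.4%


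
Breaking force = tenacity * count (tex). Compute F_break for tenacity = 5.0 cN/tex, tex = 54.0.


Formula: Breaking force = Tenacity * Linear density
F = 5.0 cN/tex * 54.0 tex
F = 270.00 cN

270.00 cN


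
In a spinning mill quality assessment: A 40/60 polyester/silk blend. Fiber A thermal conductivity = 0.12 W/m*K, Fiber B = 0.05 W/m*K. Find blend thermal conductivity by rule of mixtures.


Formula: Blend property = (fraction_A * property_A) + (fraction_B * property_B)
Step 1: Contribution A = 40/100 * 0.12 W/m*K = 0.048 W/m*K
Step 2: Contribution B = 60/100 * 0.05 W/m*K = 0.03 W/m*K
Step 3: Blend thermal conductivity = 0.048 + 0.03 = 0.078 W/m*K

0.078 W/m*K


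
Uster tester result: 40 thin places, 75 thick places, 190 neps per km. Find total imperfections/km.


Formula: Total = thin places + thick places + neps
Total = 40 + 75 + 190
Total = 305 imperfections/km

305 imperfections/km


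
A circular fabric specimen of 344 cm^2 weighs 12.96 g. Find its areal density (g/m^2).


Formula: GSM = mass_g / area_m2
Step 1: Convert area: 344 cm^2 = 344 / 10000 = 0.0344 m^2
Step 2: GSM = 12.96 g / 0.0344 m^2 = 376.7 g/m^2

376.7 g/m^2


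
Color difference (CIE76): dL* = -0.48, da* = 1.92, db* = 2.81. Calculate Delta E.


Formula: Delta E = sqrt(dL*^2 + da*^2 + db*^2)
Step 1: dL*^2 = (-0.48)^2 = 0.2304
Step 2: da*^2 = 1.92^2 = 3.6864
Step 3: db*^2 = 2.81^2 = 7.8961
Step 4: Sum = 0.2304 + 3.6864 + 7.8961 = 11.8129
Step 5: Delta E = sqrt(11.8129) = 3.44

3.44 Delta E


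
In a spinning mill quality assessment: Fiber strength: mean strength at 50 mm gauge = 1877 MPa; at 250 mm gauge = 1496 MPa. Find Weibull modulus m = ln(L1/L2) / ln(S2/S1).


Formula: m = ln(L1/L2) / ln(S2/S1)
Step 1: ln(L1/L2) = ln(50/250) = -1.60944
Step 2: S2/S1 = 1496/1877 = 0.79702
Step 3: ln(S2/S1) = ln(0.79702) = -0.22688
Step 4: m = -1.60944 / -0.22688 = 7.09

7.09 (Weibull m)


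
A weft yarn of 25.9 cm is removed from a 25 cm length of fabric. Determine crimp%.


Formula: Crimp% = ((L_yarn - L_fabric) / L_fabric) * 100
Step 1: Extension = 25.9 - 25 = 0.9 cm
Step 2: Crimp% = (0.9 / 25) * 100
Step 3: Crimp% = 0.036 * 100 = 3.6%

3.6%


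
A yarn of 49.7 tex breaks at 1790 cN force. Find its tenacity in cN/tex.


Formula: Tenacity = Breaking force / Linear density
Tenacity = 1790 cN / 49.7 tex
Tenacity = 36.02 cN/tex

36.02 cN/tex


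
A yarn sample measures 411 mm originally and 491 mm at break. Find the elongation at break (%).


Formula: Elongation (%) = ((L_break - L0) / L0) * 100
Step 1: Extension = 491 - 411 = 80 mm
Step 2: Elongation = (80 / 411) * 100
Step 3: Elongation = 0.194647 * 100 = 19.4647% ≈ 19.5%

19.5%


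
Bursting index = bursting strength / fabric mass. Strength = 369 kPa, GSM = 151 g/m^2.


Formula: Bursting Index = Bursting Strength / Fabric GSM
BI = 369 kPa / 151 g/m^2
BI = 2.444 kPa/(g/m^2)

2.444 kPa/(g/m^2)


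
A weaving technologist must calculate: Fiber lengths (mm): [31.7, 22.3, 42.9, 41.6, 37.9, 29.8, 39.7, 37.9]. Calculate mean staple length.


Formula: Mean = sum of lengths / count
Sum = 31.7 + 22.3 + 42.9 + 41.6 + 37.9 + 29.8 + 39.7 + 37.9
Sum = 283.8 mm
Mean = 283.8 / 8 = 35.48 mm

35.48 mm


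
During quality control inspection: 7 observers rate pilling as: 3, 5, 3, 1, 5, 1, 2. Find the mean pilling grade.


Formula: Mean = sum / count
Sum = 3 + 5 + 3 + 1 + 5 + 1 + 2 = 20
Mean = 20 / 7 = 2.9

2.9


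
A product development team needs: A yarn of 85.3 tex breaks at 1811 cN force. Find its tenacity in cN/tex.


Formula: Tenacity = Breaking force / Linear density
Tenacity = 1811 cN / 85.3 tex
Tenacity = 21.23 cN/tex

21.23 cN/tex


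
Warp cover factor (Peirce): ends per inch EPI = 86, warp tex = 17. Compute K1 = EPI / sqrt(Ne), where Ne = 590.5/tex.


Formula: K1 = EPI / sqrt(Ne), with Ne = 590.5 / tex_warp
Step 1: Ne = 590.5 / 17 = 34.735
Step 2: sqrt(Ne) = sqrt(34.735) = 5.8936
Step 3: K1 = 86 / 5.8936 = 14.6

14.6


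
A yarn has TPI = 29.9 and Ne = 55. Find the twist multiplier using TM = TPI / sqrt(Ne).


Formula: TM = TPI / sqrt(Ne)
Step 1: sqrt(Ne) = sqrt(55) = 7.4162
Step 2: TM = 29.9 / 7.4162 = 4.03

4.03 TM


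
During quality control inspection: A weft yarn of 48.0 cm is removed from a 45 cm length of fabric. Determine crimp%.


Formula: Crimp% = ((L_yarn - L_fabric) / L_fabric) * 100
Step 1: Extension = 48.0 - 45 = 3.0 cm
Step 2: Crimp% = (3.0 / 45) * 100
Step 3: Crimp% = 0.066667 * 100 = 6.6667% ≈ 6.7%

6.7%


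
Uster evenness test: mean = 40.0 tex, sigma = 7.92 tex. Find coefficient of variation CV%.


Formula: CV% = (standard deviation / mean) * 100
Step 1: Ratio = 7.92 / 40.0 = 0.198
Step 2: CV% = 0.198 * 100 = 19.8%

19.8%


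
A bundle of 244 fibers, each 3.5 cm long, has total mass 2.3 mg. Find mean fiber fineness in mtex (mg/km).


Formula: fineness (mtex) = mass (mg) / total length (km) = (mass_mg / total_length_m) * 1000
Step 1: Convert fiber length: 3.5 cm = 0.035 m
Step 2: Total fiber length = 244 * 0.035 = 8.54 m
Step 3: Linear density = 2.3 mg / 8.54 m = 0.2693 mg/m
Step 4: fineness = 0.2693 * 1000 = 269.3 mtex

269.3 mtex


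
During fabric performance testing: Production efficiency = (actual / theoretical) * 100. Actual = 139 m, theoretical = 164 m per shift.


Formula: Efficiency% = (Actual output / Theoretical output) * 100
Efficiency% = (139 / 164) * 100
Efficiency% = 0.847561 * 100 = 84.7561% ≈ 84.8%

84.8%


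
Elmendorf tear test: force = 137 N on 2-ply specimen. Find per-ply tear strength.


Formula: Per-ply strength = Total force / Number of plies
Per-ply = 137 N / 2
Per-ply = 68.5 N

68.5 N


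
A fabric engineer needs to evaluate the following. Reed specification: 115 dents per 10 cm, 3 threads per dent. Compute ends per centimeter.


Formula: EPC = (dents per 10 cm * ends per dent) / 10
Step 1: Total ends per 10 cm = 115 * 3 = 345
Step 2: EPC = 345 / 10 = 34.5 ends/cm

34.5 ends/cm


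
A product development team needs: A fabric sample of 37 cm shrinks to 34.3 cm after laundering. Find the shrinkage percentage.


Formula: Shrinkage% = ((L_before - L_after) / L_before) * 100
Step 1: Shrinkage = 37 - 34.3 = 2.7 cm
Step 2: Shrinkage% = (2.7 / 37) * 100
Step 3: Shrinkage% = 0.072973 * 100 = 7.2973% ≈ 7.3%

7.3%


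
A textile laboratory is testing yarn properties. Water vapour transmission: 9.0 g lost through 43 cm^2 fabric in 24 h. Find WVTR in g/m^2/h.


Formula: WVTR = mass_loss / (area * time)
Step 1: Convert area: 43 cm^2 = 0.0043 m^2
Step 2: WVTR = 9.0 g / (0.0043 m^2 * 24 h)
Step 3: WVTR = 9.0 / 0.1032 = 87.2 g/m^2/h

87.2 g/m^2/h


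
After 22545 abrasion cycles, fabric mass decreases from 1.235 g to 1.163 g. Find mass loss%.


Formula: Mass loss% = ((m_before - m_after) / m_before) * 100
Step 1: Mass loss = 1.235 - 1.163 = 0.072 g
Step 2: Ratio = 0.072 / 1.235 = 0.0582996
Step 3: Mass loss% = 0.0582996 * 100 = 5.82996% ≈ 5.83%

5.83%


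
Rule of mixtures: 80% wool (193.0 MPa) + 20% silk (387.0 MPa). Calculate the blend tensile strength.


Formula: Blend property = (fraction_A * property_A) + (fraction_B * property_B)
Step 1: Contribution A = 80/100 * 193.0 MPa = 154.4 MPa
Step 2: Contribution B = 20/100 * 387.0 MPa = 77.4 MPa
Step 3: Blend tensile strength = 154.4 + 77.4 = 231.8 MPa

231.8 MPa


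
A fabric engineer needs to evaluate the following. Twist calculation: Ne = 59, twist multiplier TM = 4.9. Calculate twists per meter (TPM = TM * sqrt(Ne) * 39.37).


Formula: TPM = TM * sqrt(Ne) * 39.37
Step 1: sqrt(Ne) = sqrt(59) = 7.6811
Step 2: TM * sqrt(Ne) = 4.9 * 7.6811 = 37.6374
Step 3: TPM = 37.6374 * 39.37 = 1482 twists/m

1482 twists/m


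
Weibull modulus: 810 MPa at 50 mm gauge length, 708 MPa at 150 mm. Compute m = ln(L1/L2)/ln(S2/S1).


Formula: m = ln(L1/L2) / ln(S2/S1)
Step 1: ln(L1/L2) = ln(50/150) = -1.09861
Step 2: S2/S1 = 708/810 = 0.87407
Step 3: ln(S2/S1) = ln(0.87407) = -0.13459
Step 4: m = -1.09861 / -0.13459 = 8.16

8.16 (Weibull m)


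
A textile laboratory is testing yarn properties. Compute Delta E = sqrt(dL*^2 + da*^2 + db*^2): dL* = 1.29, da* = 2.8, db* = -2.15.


Formula: Delta E = sqrt(dL*^2 + da*^2 + db*^2)
Step 1: dL*^2 = 1.29^2 = 1.6641
Step 2: da*^2 = 2.8^2 = 7.84
Step 3: db*^2 = (-2.15)^2 = 4.6225
Step 4: Sum = 1.6641 + 7.84 + 4.6225 = 14.1266
Step 5: Delta E = sqrt(14.1266) = 3.76

3.76 Delta E


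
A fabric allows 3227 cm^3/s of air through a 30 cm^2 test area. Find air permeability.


Formula: Air Permeability = Airflow / Test Area
AP = 3227 cm^3/s / 30 cm^2
AP = 107.6 cm^3/s/cm^2

107.6 cm^3/s/cm^2


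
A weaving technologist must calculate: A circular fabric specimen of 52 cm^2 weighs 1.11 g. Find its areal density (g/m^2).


Formula: GSM = mass_g / area_m2
Step 1: Convert area: 52 cm^2 = 52 / 10000 = 0.0052 m^2
Step 2: GSM = 1.11 g / 0.0052 m^2 = 213.5 g/m^2

213.5 g/m^2


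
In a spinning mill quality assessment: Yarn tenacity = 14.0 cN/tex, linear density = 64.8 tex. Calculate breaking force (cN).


Formula: Breaking force = Tenacity * Linear density
F = 14.0 cN/tex * 64.8 tex
F = 907.20 cN

907.20 cN


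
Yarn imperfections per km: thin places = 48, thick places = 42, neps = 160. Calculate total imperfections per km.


Formula: Total = thin places + thick places + neps
Total = 48 + 42 + 160
Total = 250 imperfections/km

250 imperfections/km


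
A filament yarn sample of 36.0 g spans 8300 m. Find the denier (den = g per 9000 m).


Formula: den = (mass_g / length_m) * 9000
Substituting: den = (36.0 / 8300) * 9000
Intermediate: 36.0 / 8300 = 0.00433735 g/m
den = 0.00433735 * 9000 = 39.0 denier

39.0 denier


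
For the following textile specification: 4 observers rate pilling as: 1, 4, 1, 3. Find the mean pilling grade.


Formula: Mean = sum / count
Sum = 1 + 4 + 1 + 3 = 9
Mean = 9 / 4 = 2.3

2.3


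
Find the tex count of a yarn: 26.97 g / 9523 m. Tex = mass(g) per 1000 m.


Formula: Tex = (mass_g / length_m) * 1000
Substituting: Tex = (26.97 / 9523) * 1000
Intermediate: 26.97 / 9523 = 0.00283209 g/m
Tex = 0.00283209 * 1000 = 2.83 tex

2.83 tex


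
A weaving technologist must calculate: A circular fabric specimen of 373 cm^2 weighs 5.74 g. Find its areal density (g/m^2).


Formula: GSM = mass_g / area_m2
Step 1: Convert area: 373 cm^2 = 373 / 10000 = 0.0373 m^2
Step 2: GSM = 5.74 g / 0.0373 m^2 = 153.9 g/m^2

153.9 g/m^2


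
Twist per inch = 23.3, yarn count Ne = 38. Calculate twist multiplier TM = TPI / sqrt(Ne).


Formula: TM = TPI / sqrt(Ne)
Step 1: sqrt(Ne) = sqrt(38) = 6.1644
Step 2: TM = 23.3 / 6.1644 = 3.78

3.78 TM


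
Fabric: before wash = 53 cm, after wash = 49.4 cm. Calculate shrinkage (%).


Formula: Shrinkage% = ((L_before - L_after) / L_before) * 100
Step 1: Shrinkage = 53 - 49.4 = 3.6 cm
Step 2: Shrinkage% = (3.6 / 53) * 100
Step 3: Shrinkage% = 0.067925 * 100 = 6.7925% ≈ 6.8%

6.8%


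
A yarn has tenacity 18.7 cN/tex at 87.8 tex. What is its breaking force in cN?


Formula: Breaking force = Tenacity * Linear density
F = 18.7 cN/tex * 87.8 tex
F = 1641.86 cN

1641.86 cN


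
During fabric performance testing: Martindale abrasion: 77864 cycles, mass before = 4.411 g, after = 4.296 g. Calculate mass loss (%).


Formula: Mass loss% = ((m_before - m_after) / m_before) * 100
Step 1: Mass loss = 4.411 - 4.296 = 0.115 g
Step 2: Ratio = 0.115 / 4.411 = 0.0260712
Step 3: Mass loss% = 0.0260712 * 100 = 2.60712% ≈ 2.61%

2.61%


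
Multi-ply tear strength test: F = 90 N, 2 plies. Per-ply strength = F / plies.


Formula: Per-ply strength = Total force / Number of plies
Per-ply = 90 N / 2
Per-ply = 45 N

45 N


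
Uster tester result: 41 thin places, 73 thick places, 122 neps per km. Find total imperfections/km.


Formula: Total = thin places + thick places + neps
Total = 41 + 73 + 122
Total = 236 imperfections/km

236 imperfections/km


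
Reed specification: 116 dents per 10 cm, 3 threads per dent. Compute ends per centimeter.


Formula: EPC = (dents per 10 cm * ends per dent) / 10
Step 1: Total ends per 10 cm = 116 * 3 = 348
Step 2: EPC = 348 / 10 = 34.8 ends/cm

34.8 ends/cm


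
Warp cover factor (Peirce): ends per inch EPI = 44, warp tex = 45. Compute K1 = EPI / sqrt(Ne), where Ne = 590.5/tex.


Formula: K1 = EPI / sqrt(Ne), with Ne = 590.5 / tex_warp
Step 1: Ne = 590.5 / 45 = 13.122
Step 2: sqrt(Ne) = sqrt(13.122) = 3.6224
Step 3: K1 = 44 / 3.6224 = 12.1

12.1


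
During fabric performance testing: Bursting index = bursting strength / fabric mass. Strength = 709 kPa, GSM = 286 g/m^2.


Formula: Bursting Index = Bursting Strength / Fabric GSM
BI = 709 kPa / 286 g/m^2
BI = 2.479 kPa/(g/m^2)

2.479 kPa/(g/m^2)


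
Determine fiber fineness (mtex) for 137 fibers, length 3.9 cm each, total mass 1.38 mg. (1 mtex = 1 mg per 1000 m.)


Formula: fineness (mtex) = mass (mg) / total length (km) = (mass_mg / total_length_m) * 1000
Step 1: Convert fiber length: 3.9 cm = 0.039 m
Step 2: Total fiber length = 137 * 0.039 = 5.343 m
Step 3: Linear density = 1.38 mg / 5.343 m = 0.2583 mg/m
Step 4: fineness = 0.2583 * 1000 = 258.3 mtex

258.3 mtex


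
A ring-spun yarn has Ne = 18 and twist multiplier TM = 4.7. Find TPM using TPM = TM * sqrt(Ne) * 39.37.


Formula: TPM = TM * sqrt(Ne) * 39.37
Step 1: sqrt(Ne) = sqrt(18) = 4.2426
Step 2: TM * sqrt(Ne) = 4.7 * 4.2426 = 19.9402
Step 3: TPM = 19.9402 * 39.37 = 785 twists/m

785 twists/m
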